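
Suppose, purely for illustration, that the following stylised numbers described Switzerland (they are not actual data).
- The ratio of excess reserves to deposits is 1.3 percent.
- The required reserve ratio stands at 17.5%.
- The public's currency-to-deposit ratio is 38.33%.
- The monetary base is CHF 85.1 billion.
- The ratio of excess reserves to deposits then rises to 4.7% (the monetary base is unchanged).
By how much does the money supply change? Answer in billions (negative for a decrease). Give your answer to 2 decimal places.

Initially m₁ = (1 + 0.3833) / (0.175 + 0.013 + 0.3833) ≈ 2.42132, so M₁ = 2.42132 × 85.1 ≈ 206.0543 billion.
After the change m₂ = (1 + 0.3833) / (0.175 + 0.047 + 0.3833) ≈ 2.28531, so M₂ = 2.28531 × 85.1 ≈ 194.4799 billion.
ΔM = M₂ − M₁ = 194.4799 − 206.0543 = -11.5744 billion.

-11.57 billion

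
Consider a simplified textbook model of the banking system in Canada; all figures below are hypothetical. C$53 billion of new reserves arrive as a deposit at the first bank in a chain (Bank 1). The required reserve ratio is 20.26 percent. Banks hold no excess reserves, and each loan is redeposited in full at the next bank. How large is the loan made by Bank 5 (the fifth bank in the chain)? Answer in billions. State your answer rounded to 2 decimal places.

Each bank lends a fraction (1 − rr) = 0.7974 of the deposit it receives, so Bank 5 receives 53·0.7974^4 and lends 53·0.7974^5 ≈ 17.0867 billion.

C$17.09 billion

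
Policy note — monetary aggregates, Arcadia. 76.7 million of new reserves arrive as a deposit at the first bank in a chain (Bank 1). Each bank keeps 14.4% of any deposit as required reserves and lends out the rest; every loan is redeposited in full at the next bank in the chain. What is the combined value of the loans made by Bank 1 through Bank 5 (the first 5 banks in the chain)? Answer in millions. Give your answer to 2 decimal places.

246.39 million

Bank i lends (1 − rr)^i of the original deposit: Bank 1 lends 76.7·0.8560 = 65.6552, Bank 2 lends 76.7·0.8560² ≈ 56.2009, and so on.
Summing a geometric series: total = 76.7·[0.8560·(1 − 0.8560^5) / (1 − 0.8560)] ≈ 246.3948 million.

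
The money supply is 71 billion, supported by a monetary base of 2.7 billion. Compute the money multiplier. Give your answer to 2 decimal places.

The money multiplier is m = M / MB = 71 / 2.7 ≈ 26.29630.

26.30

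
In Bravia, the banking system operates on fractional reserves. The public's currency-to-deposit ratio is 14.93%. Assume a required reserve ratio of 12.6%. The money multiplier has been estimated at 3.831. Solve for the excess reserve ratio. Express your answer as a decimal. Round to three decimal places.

0.025

Using m = 3.831. Since m = (1 + c)/(c + rr + e), the denominator satisfies c + rr + e = (1 + c)/m = (1 + 0.1493) / 3.831 = 0.300000.
With c = 0.1493 and rr = 0.126, the excess reserve ratio is 0.300000 − 0.1493 − 0.126 = 0.0247.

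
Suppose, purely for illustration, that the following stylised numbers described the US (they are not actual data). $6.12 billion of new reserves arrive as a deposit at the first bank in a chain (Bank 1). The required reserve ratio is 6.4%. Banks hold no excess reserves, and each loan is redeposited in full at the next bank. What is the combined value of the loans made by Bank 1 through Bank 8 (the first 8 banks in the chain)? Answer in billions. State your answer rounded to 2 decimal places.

$36.78 billion

Bank i lends (1 − rr)^i of the original deposit: Bank 1 lends 6.12·0.9360 ≈ 5.7283, Bank 2 lends 6.12·0.9360² ≈ 5.3617, and so on.
Summing a geometric series: total = 6.12·[0.9360·(1 − 0.9360^8) / (1 − 0.9360)] ≈ 36.7754 billion.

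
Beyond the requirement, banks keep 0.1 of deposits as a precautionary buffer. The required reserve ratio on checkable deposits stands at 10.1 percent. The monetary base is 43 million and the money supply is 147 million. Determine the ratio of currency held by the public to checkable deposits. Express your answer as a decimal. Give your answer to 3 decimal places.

Using m = M/MB = 147/43 ≈ 3.418605. From m = (1 + c)/(c + rr + e), rearranging gives 1 + c = m·(c + rr + e), so c·(1 − m) = m·(rr + e) − 1.
Hence c = [m·(rr + e) − 1]/(1 − m) = [3.418605 × (0.101 + 0.1) − 1] / (1 − 3.418605) ≈ 0.129356.

0.129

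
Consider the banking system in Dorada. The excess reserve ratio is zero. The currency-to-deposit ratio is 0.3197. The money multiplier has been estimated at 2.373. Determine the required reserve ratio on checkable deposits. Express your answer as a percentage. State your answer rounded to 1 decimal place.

Using m = 2.373. Since m = (1 + c)/(c + rr + e), the denominator satisfies c + rr + e = (1 + c)/m = (1 + 0.3197) / 2.373 ≈ 0.556131.
With c = 0.3197 and e = 0, the required reserve ratio on checkable deposits is 0.556131 − 0.3197 − 0 = 0.236431.

23.6%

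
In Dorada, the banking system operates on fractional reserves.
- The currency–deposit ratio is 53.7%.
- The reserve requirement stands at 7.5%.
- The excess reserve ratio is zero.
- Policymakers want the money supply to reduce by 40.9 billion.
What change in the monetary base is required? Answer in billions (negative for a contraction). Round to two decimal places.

The money multiplier is m = (1 + c) / (rr + c) = (1 + 0.537) / (0.075 + 0.537) ≈ 2.51144.
ΔMB = ΔM / m = (−40.9) / 2.51144 ≈ -16.2855 billion.

-16.29 billion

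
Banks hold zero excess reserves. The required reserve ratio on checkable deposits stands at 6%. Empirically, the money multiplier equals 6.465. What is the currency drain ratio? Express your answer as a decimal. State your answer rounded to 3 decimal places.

0.112

Using m = 6.465. From m = (1 + c)/(c + rr + e), rearranging gives 1 + c = m·(c + rr + e), so c·(1 − m) = m·(rr + e) − 1.
Hence c = [m·(rr + e) − 1]/(1 − m) = [6.465 × (0.06 + 0) − 1] / (1 − 6.465) ≈ 0.112004.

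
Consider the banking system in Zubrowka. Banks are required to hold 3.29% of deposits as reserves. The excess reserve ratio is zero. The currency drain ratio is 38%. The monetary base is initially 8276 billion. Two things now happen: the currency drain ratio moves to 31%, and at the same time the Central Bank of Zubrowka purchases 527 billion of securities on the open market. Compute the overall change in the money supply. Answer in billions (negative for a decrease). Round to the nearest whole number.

5970 billion

Before: m₁ = (1 + 0.38) / (0.0329 + 0.38) ≈ 3.34221, MB₁ = 8276, so M₁ = 3.34221 × 8276 ≈ 27660.13 billion.
After: m₂ = (1 + 0.31) / (0.0329 + 0.31) ≈ 3.82036, MB₂ = 8276 + 527 = 8803, so M₂ = 3.82036 × 8803 ≈ 33630.6291 billion.
ΔM = M₂ − M₁ = 33630.6291 − 27660.13 = 5970.4991 billion.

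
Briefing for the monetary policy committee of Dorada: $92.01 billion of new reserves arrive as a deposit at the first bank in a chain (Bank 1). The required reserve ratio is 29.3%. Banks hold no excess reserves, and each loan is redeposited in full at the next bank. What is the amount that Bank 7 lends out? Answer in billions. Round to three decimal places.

$8.124 billion

Each bank lends a fraction (1 − rr) = 0.7070 of the deposit it receives, so Bank 7 receives 92.01·0.7070^6 and lends 92.01·0.7070^7 ≈ 8.1240 billion.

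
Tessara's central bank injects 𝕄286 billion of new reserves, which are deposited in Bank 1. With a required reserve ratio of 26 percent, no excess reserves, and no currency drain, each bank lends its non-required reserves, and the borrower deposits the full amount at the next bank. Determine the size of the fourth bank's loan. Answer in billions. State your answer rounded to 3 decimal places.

𝕄85.762 billion

Each bank lends a fraction (1 − rr) = 0.7400 of the deposit it receives, so Bank 4 receives 286·0.7400^3 and lends 286·0.7400^4 ≈ 85.7616 billion.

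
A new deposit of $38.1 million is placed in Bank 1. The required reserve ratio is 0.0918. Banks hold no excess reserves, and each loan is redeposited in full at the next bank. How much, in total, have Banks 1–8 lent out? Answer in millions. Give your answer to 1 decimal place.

$202.5 million

Bank i lends (1 − rr)^i of the original deposit: Bank 1 lends 38.1·0.9082 ≈ 34.6024, Bank 2 lends 38.1·0.9082² ≈ 31.4259, and so on.
Summing a geometric series: total = 38.1·[0.9082·(1 − 0.9082^8) / (1 − 0.9082)] ≈ 202.4647 million.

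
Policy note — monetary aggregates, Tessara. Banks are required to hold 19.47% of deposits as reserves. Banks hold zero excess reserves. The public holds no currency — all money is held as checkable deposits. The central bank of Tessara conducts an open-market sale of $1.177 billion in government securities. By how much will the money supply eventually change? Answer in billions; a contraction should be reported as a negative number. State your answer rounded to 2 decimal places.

-6.05 billion

The simple money multiplier is m = 1/rr = 1/0.1947 ≈ 5.1361.
An open-market sale reduces the monetary base by 1.177 billion, so ΔM = m × ΔMB = 5.1361 × (−1.177) ≈ -6.0452 billion.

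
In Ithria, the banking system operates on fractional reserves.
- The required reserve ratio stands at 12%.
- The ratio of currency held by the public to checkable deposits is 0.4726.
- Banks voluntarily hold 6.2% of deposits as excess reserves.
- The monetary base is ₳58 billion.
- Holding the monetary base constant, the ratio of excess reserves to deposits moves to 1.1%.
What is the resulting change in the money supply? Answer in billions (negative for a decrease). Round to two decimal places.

₳11.02 billion

Initially m₁ = (1 + 0.4726) / (0.12 + 0.062 + 0.4726) ≈ 2.24962, so M₁ = 2.24962 × 58 ≈ 130.478 billion.
After the change m₂ = (1 + 0.4726) / (0.12 + 0.011 + 0.4726) ≈ 2.43970, so M₂ = 2.43970 × 58 = 141.5026 billion.
ΔM = M₂ − M₁ = 141.5026 − 130.478 = 11.0246 billion.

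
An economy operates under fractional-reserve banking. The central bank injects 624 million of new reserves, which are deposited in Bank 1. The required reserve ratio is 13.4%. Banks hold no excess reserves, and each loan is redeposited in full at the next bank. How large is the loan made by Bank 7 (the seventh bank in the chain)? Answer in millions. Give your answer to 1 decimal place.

227.9 million

Each bank lends a fraction (1 − rr) = 0.8660 of the deposit it receives, so Bank 7 receives 624·0.8660^6 and lends 624·0.8660^7 ≈ 227.9344 million.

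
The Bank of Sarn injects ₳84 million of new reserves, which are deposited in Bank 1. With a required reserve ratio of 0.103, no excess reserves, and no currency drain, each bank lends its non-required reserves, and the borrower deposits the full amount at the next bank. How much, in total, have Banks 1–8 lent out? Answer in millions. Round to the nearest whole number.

Bank i lends (1 − rr)^i of the original deposit: Bank 1 lends 84·0.8970 = 75.3480, Bank 2 lends 84·0.8970² ≈ 67.5872, and so on.
Summing a geometric series: total = 84·[0.8970·(1 − 0.8970^8) / (1 − 0.8970)] ≈ 424.9326 million.

₳425 million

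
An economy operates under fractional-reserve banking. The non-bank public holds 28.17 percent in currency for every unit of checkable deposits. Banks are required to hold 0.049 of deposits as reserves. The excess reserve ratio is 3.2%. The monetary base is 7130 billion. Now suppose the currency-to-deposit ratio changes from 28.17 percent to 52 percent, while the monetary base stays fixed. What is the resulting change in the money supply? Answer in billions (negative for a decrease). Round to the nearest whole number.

Initially m₁ = (1 + 0.2817) / (0.049 + 0.032 + 0.2817) ≈ 3.53377, so M₁ = 3.53377 × 7130 = 25195.7801 billion.
After the change m₂ = (1 + 0.52) / (0.049 + 0.032 + 0.52) ≈ 2.52912, so M₂ = 2.52912 × 7130 = 18032.6256 billion.
ΔM = M₂ − M₁ = 18032.6256 − 25195.7801 = -7163.1545 billion.

-7163 billion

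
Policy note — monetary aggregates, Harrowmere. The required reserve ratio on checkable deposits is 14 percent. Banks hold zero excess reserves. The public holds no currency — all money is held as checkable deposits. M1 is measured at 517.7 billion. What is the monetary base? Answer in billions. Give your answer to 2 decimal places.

72.48 billion

With no currency drain and no excess reserves, the money multiplier is m = 1/rr = 1/0.14 ≈ 7.142857.
The monetary base is MB = M / m = 517.7 / 7.142857 ≈ 72.478 billion.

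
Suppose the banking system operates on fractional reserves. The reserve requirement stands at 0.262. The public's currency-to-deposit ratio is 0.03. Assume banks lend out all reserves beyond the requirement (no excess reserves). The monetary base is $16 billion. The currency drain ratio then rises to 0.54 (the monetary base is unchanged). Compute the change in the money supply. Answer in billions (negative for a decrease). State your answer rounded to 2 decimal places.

Initially m₁ = (1 + 0.03) / (0.262 + 0.03) ≈ 3.52740, so M₁ = 3.52740 × 16 = 56.4384 billion.
After the change m₂ = (1 + 0.54) / (0.262 + 0.54) ≈ 1.92020, so M₂ = 1.92020 × 16 = 30.7232 billion.
ΔM = M₂ − M₁ = 30.7232 − 56.4384 = -25.7152 billion.

-25.72 billion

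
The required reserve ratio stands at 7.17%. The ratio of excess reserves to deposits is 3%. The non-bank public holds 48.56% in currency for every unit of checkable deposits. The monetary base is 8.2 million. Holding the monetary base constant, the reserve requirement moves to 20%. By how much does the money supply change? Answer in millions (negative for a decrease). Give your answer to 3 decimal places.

-3.719 million

Initially m₁ = (1 + 0.4856) / (0.0717 + 0.03 + 0.4856) ≈ 2.52954, so M₁ = 2.52954 × 8.2 ≈ 20.7422 million.
After the change m₂ = (1 + 0.4856) / (0.2 + 0.03 + 0.4856) ≈ 2.07602, so M₂ = 2.07602 × 8.2 ≈ 17.0234 million.
ΔM = M₂ − M₁ = 17.0234 − 20.7422 = -3.7188 million.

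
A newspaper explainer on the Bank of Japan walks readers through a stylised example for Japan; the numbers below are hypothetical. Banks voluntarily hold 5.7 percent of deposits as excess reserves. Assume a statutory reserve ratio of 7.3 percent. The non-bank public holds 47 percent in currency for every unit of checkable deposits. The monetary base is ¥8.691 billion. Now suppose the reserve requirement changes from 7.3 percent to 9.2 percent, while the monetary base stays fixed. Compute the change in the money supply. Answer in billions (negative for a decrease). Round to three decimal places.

Initially m₁ = (1 + 0.47) / (0.073 + 0.057 + 0.47) = 2.45, so M₁ = 2.45 × 8.691 ≈ 21.293 billion.
After the change m₂ = (1 + 0.47) / (0.092 + 0.057 + 0.47) ≈ 2.37480, so M₂ = 2.37480 × 8.691 ≈ 20.6394 billion.
ΔM = M₂ − M₁ = 20.6394 − 21.293 = -0.6536 billion.

-0.654 billion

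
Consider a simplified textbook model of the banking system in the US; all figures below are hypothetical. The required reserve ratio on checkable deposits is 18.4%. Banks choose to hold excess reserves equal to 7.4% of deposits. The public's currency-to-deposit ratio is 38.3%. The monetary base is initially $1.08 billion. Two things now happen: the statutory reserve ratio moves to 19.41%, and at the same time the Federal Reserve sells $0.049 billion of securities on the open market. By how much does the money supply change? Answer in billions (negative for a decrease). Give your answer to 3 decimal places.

-0.140 billion

Before: m₁ = (1 + 0.383) / (0.184 + 0.074 + 0.383) ≈ 2.15757, MB₁ = 1.08, so M₁ = 2.15757 × 1.08 ≈ 2.3302 billion.
After: m₂ = (1 + 0.383) / (0.1941 + 0.074 + 0.383) ≈ 2.12410, MB₂ = 1.08 − 0.049 = 1.031, so M₂ = 2.12410 × 1.031 ≈ 2.1899 billion.
ΔM = M₂ − M₁ = 2.1899 − 2.3302 = -0.1403 billion.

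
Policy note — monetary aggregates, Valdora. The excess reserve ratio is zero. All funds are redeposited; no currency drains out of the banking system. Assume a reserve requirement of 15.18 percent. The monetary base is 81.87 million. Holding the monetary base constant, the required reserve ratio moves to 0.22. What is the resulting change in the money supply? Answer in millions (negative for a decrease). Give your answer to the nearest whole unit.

Initially m₁ = 1 / (0.1518) ≈ 6.5876, so M₁ = 6.5876 × 81.87 ≈ 539.3268 million.
After the change m₂ = 1 / (0.22) ≈ 4.5455, so M₂ = 4.5455 × 81.87 ≈ 372.1401 million.
ΔM = M₂ − M₁ = 372.1401 − 539.3268 = -167.1867 million.

-167 million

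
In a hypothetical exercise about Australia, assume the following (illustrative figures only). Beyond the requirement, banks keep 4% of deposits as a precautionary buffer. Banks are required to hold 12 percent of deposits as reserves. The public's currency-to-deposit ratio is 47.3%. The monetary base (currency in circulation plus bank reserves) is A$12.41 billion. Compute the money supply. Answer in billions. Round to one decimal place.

A$28.9 billion

The money multiplier is m = (1 + c) / (rr + e + c) = (1 + 0.473) / (0.12 + 0.04 + 0.473) ≈ 2.3270.
So M = m × MB = 2.3270 × 12.41 ≈ 28.8781 billion.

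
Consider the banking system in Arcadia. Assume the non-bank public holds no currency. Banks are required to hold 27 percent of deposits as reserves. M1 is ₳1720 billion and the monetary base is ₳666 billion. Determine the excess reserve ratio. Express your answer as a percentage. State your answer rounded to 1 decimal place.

11.7%

Using m = M/MB = 1720/666 ≈ 2.582583. Since m = (1 + c)/(c + rr + e), the denominator satisfies c + rr + e = (1 + c)/m = (1 + 0) / 2.582583 ≈ 0.387209.
With c = 0 and rr = 0.27, the excess reserve ratio is 0.387209 − 0 − 0.27 = 0.117209.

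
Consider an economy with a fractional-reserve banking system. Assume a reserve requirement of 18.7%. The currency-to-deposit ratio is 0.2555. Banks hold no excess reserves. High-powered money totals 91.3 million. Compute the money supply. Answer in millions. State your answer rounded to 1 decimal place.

259.0 million

The money multiplier is m = (1 + c) / (rr + c) = (1 + 0.2555) / (0.187 + 0.2555) ≈ 2.8373.
So M = m × MB = 2.8373 × 91.3 ≈ 259.0455 million.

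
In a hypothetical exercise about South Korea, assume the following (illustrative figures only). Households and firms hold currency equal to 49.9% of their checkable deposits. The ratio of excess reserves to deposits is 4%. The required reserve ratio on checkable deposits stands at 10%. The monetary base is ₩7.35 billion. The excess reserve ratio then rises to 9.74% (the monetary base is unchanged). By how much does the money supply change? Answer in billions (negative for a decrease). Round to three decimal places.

-1.421 billion

Initially m₁ = (1 + 0.499) / (0.1 + 0.04 + 0.499) ≈ 2.34585, so M₁ = 2.34585 × 7.35 ≈ 17.242 billion.
After the change m₂ = (1 + 0.499) / (0.1 + 0.0974 + 0.499) ≈ 2.15250, so M₂ = 2.15250 × 7.35 ≈ 15.8209 billion.
ΔM = M₂ − M₁ = 15.8209 − 17.242 = -1.4211 billion.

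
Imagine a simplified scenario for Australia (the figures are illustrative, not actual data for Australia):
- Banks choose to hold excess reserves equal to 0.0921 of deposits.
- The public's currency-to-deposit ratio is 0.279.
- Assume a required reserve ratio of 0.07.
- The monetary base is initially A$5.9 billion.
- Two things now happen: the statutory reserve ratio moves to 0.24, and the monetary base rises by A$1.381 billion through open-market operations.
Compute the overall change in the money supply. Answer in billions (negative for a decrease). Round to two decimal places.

Before: m₁ = (1 + 0.279) / (0.07 + 0.0921 + 0.279) ≈ 2.8996, MB₁ = 5.9, so M₁ = 2.8996 × 5.9 ≈ 17.1076 billion.
After: m₂ = (1 + 0.279) / (0.24 + 0.0921 + 0.279) ≈ 2.0929, MB₂ = 5.9 + 1.381 = 7.281, so M₂ = 2.0929 × 7.281 ≈ 15.2384 billion.
ΔM = M₂ − M₁ = 15.2384 − 17.1076 = -1.8692 billion.

-1.87 billion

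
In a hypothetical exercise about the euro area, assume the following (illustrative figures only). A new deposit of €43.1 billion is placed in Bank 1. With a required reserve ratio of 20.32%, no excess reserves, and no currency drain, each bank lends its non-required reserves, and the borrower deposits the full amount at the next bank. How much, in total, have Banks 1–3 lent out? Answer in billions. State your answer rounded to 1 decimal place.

Bank i lends (1 − rr)^i of the original deposit: Bank 1 lends 43.1·0.7968 ≈ 34.3421, Bank 2 lends 43.1·0.7968² ≈ 27.3638, and so on.
Summing a geometric series: total = 43.1·[0.7968·(1 − 0.7968^3) / (1 − 0.7968)] ≈ 83.5093 billion.

€83.5 billion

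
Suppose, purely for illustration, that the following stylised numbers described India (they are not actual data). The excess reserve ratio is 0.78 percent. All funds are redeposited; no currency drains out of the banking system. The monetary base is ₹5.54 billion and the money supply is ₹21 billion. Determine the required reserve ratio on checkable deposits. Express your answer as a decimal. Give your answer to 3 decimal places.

0.256

Using m = M/MB = 21/5.54 ≈ 3.790614. Since m = (1 + c)/(c + rr + e), the denominator satisfies c + rr + e = (1 + c)/m = (1 + 0) / 3.790614 ≈ 0.263810.
With c = 0 and e = 0.0078, the required reserve ratio on checkable deposits is 0.263810 − 0 − 0.0078 = 0.25601.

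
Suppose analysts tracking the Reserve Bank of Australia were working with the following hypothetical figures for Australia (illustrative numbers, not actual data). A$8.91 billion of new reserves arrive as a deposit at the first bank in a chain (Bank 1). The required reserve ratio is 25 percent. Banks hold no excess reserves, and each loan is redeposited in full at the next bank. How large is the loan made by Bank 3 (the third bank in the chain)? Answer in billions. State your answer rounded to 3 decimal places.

Each bank lends a fraction (1 − rr) = 0.7500 of the deposit it receives, so Bank 3 receives 8.91·0.7500^2 and lends 8.91·0.7500^3 ≈ 3.7589 billion.

A$3.759 billion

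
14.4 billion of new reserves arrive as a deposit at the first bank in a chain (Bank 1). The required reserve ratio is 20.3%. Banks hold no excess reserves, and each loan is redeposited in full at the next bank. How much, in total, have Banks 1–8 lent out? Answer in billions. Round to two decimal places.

Bank i lends (1 − rr)^i of the original deposit: Bank 1 lends 14.4·0.7970 = 11.4768, Bank 2 lends 14.4·0.7970² ≈ 9.1470, and so on.
Summing a geometric series: total = 14.4·[0.7970·(1 − 0.7970^8) / (1 − 0.7970)] ≈ 47.3316 billion.

47.33 billion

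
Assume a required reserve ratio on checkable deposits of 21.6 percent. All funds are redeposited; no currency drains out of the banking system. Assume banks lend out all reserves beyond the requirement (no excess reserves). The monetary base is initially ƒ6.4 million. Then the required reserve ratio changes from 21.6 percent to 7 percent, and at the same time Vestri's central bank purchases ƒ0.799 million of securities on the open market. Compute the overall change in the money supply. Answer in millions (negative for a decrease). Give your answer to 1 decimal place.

Before: m₁ = 1 / (0.216) ≈ 4.6296, MB₁ = 6.4, so M₁ = 4.6296 × 6.4 ≈ 29.6294 million.
After: m₂ = 1 / (0.07) ≈ 14.2857, MB₂ = 6.4 + 0.799 = 7.199, so M₂ = 14.2857 × 7.199 ≈ 102.8428 million.
ΔM = M₂ − M₁ = 102.8428 − 29.6294 = 73.2134 million.

ƒ73.2 million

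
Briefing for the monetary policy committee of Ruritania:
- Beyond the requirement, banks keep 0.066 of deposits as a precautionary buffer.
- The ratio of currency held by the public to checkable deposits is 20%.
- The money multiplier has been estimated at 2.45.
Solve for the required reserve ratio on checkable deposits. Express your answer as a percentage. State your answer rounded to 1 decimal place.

Using m = 2.45. Since m = (1 + c)/(c + rr + e), the denominator satisfies c + rr + e = (1 + c)/m = (1 + 0.2) / 2.45 ≈ 0.489796.
With c = 0.2 and e = 0.066, the required reserve ratio on checkable deposits is 0.489796 − 0.2 − 0.066 = 0.223796.

22.4%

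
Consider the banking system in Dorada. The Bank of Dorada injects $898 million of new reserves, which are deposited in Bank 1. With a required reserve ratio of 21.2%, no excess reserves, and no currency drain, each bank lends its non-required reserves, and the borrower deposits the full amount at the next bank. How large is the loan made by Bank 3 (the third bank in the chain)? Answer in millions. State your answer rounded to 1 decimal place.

Each bank lends a fraction (1 − rr) = 0.7880 of the deposit it receives, so Bank 3 receives 898·0.7880^2 and lends 898·0.7880^3 ≈ 439.3949 million.

$439.4 million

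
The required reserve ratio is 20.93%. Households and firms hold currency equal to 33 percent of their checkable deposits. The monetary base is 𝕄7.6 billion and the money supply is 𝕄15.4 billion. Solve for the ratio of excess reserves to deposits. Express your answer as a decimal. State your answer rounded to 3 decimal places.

Using m = M/MB = 15.4/7.6 ≈ 2.026316. Since m = (1 + c)/(c + rr + e), the denominator satisfies c + rr + e = (1 + c)/m = (1 + 0.33) / 2.026316 ≈ 0.656364.
With c = 0.33 and rr = 0.2093, the ratio of excess reserves to deposits is 0.656364 − 0.33 − 0.2093 = 0.117064.

0.117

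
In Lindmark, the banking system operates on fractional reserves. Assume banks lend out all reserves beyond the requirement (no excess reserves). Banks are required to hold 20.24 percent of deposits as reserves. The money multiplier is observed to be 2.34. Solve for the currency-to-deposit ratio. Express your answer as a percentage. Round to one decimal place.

39.3%

Using m = 2.34. From m = (1 + c)/(c + rr + e), rearranging gives 1 + c = m·(c + rr + e), so c·(1 − m) = m·(rr + e) − 1.
Hence c = [m·(rr + e) − 1]/(1 − m) = [2.34 × (0.2024 + 0) − 1] / (1 − 2.34) ≈ 0.392824.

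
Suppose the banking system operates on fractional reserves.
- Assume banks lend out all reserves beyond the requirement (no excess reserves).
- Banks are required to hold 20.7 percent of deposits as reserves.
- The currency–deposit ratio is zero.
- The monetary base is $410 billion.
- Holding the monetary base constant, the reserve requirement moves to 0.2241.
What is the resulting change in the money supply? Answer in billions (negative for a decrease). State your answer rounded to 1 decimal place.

-151.1 billion

Initially m₁ = 1 / (0.207) ≈ 4.83092, so M₁ = 4.83092 × 410 = 1980.6772 billion.
After the change m₂ = 1 / (0.2241) ≈ 4.46229, so M₂ = 4.46229 × 410 = 1829.5389 billion.
ΔM = M₂ − M₁ = 1829.5389 − 1980.6772 = -151.1383 billion.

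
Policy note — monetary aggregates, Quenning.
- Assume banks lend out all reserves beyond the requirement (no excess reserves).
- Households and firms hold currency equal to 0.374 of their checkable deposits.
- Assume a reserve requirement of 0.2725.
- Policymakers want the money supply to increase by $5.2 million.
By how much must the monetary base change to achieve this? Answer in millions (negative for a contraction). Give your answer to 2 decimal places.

The money multiplier is m = (1 + c) / (rr + c) = (1 + 0.374) / (0.2725 + 0.374) ≈ 2.1253.
ΔMB = ΔM / m = (+5.2) / 2.1253 ≈ 2.4467 million.

$2.45 million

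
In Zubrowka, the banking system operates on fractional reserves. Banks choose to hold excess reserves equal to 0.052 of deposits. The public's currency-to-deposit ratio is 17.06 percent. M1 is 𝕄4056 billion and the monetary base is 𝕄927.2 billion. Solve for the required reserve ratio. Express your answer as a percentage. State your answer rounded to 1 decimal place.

Using m = M/MB = 4056/927.2 ≈ 4.374461. Since m = (1 + c)/(c + rr + e), the denominator satisfies c + rr + e = (1 + c)/m = (1 + 0.1706) / 4.374461 ≈ 0.267599.
With c = 0.1706 and e = 0.052, the required reserve ratio is 0.267599 − 0.1706 − 0.052 = 0.044999.

4.5%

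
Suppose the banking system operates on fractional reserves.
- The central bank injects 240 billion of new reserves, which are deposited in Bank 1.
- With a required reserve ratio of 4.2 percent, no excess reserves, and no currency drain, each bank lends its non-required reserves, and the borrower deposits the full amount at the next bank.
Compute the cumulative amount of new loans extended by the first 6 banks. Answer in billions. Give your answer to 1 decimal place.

1242.5 billion

Bank i lends (1 − rr)^i of the original deposit: Bank 1 lends 240·0.9580 = 229.9200, Bank 2 lends 240·0.9580² ≈ 220.2634, and so on.
Summing a geometric series: total = 240·[0.9580·(1 − 0.9580^6) / (1 − 0.9580)] ≈ 1242.5307 billion.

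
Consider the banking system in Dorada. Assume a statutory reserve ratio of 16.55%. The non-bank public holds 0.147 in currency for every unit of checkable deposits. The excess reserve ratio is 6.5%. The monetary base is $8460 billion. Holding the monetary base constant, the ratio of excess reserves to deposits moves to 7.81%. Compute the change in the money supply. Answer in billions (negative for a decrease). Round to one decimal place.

Initially m₁ = (1 + 0.147) / (0.1655 + 0.065 + 0.147) ≈ 3.038411, so M₁ = 3.038411 × 8460 ≈ 25704.9571 billion.
After the change m₂ = (1 + 0.147) / (0.1655 + 0.0781 + 0.147) ≈ 2.936508, so M₂ = 2.936508 × 8460 ≈ 24842.8577 billion.
ΔM = M₂ − M₁ = 24842.8577 − 25704.9571 = -862.0994 billion.

-862.1 billion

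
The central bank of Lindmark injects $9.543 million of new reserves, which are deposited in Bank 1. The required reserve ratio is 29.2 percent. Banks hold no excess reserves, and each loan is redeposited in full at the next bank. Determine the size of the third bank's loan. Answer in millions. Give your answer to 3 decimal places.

Each bank lends a fraction (1 − rr) = 0.7080 of the deposit it receives, so Bank 3 receives 9.543·0.7080^2 and lends 9.543·0.7080^3 ≈ 3.3868 million.

$3.387 million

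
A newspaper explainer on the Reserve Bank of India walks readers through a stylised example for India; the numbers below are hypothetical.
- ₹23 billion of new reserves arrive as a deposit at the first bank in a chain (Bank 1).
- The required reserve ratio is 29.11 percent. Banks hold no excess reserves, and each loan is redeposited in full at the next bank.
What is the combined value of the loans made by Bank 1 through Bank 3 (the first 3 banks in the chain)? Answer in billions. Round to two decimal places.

Bank i lends (1 − rr)^i of the original deposit: Bank 1 lends 23·0.7089 = 16.3047, Bank 2 lends 23·0.7089² ≈ 11.5584, and so on.
Summing a geometric series: total = 23·[0.7089·(1 − 0.7089^3) / (1 − 0.7089)] ≈ 36.0569 billion.

₹36.06 billion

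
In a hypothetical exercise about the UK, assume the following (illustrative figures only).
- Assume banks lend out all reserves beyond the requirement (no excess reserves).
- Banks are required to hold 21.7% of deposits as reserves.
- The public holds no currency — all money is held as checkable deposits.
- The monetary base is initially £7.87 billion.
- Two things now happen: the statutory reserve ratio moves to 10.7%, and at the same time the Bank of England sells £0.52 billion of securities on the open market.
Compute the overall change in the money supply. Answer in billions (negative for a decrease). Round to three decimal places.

£32.424 billion

Before: m₁ = 1 / (0.217) ≈ 4.60829, MB₁ = 7.87, so M₁ = 4.60829 × 7.87 ≈ 36.2672 billion.
After: m₂ = 1 / (0.107) ≈ 9.34579, MB₂ = 7.87 − 0.52 = 7.35, so M₂ = 9.34579 × 7.35 ≈ 68.6916 billion.
ΔM = M₂ − M₁ = 68.6916 − 36.2672 = 32.4244 billion.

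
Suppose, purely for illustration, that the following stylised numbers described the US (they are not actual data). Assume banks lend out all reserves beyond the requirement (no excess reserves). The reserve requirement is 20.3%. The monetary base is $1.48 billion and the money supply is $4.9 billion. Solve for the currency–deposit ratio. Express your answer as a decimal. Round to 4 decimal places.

0.1419

Using m = M/MB = 4.9/1.48 ≈ 3.310811. From m = (1 + c)/(c + rr + e), rearranging gives 1 + c = m·(c + rr + e), so c·(1 − m) = m·(rr + e) − 1.
Hence c = [m·(rr + e) − 1]/(1 − m) = [3.310811 × (0.203 + 0) − 1] / (1 − 3.310811) ≈ 0.141901.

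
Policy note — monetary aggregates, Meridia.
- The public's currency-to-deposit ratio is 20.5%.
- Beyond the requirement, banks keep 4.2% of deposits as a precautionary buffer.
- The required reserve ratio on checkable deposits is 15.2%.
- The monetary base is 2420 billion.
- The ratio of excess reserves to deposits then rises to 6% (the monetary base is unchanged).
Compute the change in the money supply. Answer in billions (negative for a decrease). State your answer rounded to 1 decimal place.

-315.5 billion

Initially m₁ = (1 + 0.205) / (0.152 + 0.042 + 0.205) ≈ 3.020050, so M₁ = 3.020050 × 2420 = 7308.521 billion.
After the change m₂ = (1 + 0.205) / (0.152 + 0.06 + 0.205) ≈ 2.889688, so M₂ = 2.889688 × 2420 ≈ 6993.045 billion.
ΔM = M₂ − M₁ = 6993.045 − 7308.521 = -315.476 billion.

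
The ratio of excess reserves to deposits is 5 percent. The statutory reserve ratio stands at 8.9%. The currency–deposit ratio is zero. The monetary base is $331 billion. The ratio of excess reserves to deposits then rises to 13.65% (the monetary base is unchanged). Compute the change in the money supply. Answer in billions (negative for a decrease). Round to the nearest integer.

Initially m₁ = 1 / (0.089 + 0.05) ≈ 7.1942, so M₁ = 7.1942 × 331 = 2381.2802 billion.
After the change m₂ = 1 / (0.089 + 0.1365) ≈ 4.4346, so M₂ = 4.4346 × 331 = 1467.8526 billion.
ΔM = M₂ − M₁ = 1467.8526 − 2381.2802 = -913.4276 billion.

-913 billion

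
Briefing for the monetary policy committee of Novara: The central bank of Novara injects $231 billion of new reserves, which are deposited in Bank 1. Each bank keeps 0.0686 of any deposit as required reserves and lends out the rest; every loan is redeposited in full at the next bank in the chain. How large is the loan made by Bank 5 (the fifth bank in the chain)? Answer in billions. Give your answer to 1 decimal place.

Each bank lends a fraction (1 − rr) = 0.9314 of the deposit it receives, so Bank 5 receives 231·0.9314^4 and lends 231·0.9314^5 ≈ 161.9173 billion.

$161.9 billion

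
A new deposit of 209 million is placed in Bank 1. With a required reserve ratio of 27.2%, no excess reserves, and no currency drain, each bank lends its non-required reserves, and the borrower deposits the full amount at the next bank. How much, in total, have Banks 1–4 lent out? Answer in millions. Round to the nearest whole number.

Bank i lends (1 − rr)^i of the original deposit: Bank 1 lends 209·0.7280 = 152.1520, Bank 2 lends 209·0.7280² ≈ 110.7667, and so on.
Summing a geometric series: total = 209·[0.7280·(1 − 0.7280^4) / (1 − 0.7280)] ≈ 402.2613 million.

402 million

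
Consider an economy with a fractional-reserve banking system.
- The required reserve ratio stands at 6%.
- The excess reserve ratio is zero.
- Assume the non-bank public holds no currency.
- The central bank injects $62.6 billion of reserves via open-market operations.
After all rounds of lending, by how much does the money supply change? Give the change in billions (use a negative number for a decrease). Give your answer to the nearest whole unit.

$1043 billion

The simple money multiplier is m = 1/rr = 1/0.06 ≈ 16.6667.
An open-market purchase increases the monetary base by 62.6 billion, so ΔM = m × ΔMB = 16.6667 × 62.6 ≈ 1043.3354 billion.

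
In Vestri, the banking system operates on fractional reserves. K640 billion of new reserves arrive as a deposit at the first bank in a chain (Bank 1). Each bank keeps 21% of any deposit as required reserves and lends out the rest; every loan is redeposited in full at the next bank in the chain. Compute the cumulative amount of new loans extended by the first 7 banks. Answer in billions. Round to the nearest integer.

K1945 billion

Bank i lends (1 − rr)^i of the original deposit: Bank 1 lends 640·0.7900 = 505.6000, Bank 2 lends 640·0.7900² = 399.4240, and so on.
Summing a geometric series: total = 640·[0.7900·(1 − 0.7900^7) / (1 − 0.7900)] ≈ 1945.2621 billion.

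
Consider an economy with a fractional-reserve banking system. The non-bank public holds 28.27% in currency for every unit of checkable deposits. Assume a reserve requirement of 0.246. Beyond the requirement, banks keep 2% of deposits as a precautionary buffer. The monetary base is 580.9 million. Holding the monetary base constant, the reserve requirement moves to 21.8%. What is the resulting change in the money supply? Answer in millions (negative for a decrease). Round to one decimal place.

73.0 million

Initially m₁ = (1 + 0.2827) / (0.246 + 0.02 + 0.2827) ≈ 2.33771, so M₁ = 2.33771 × 580.9 ≈ 1357.9757 million.
After the change m₂ = (1 + 0.2827) / (0.218 + 0.02 + 0.2827) ≈ 2.46341, so M₂ = 2.46341 × 580.9 ≈ 1430.9949 million.
ΔM = M₂ − M₁ = 1430.9949 − 1357.9757 = 73.0192 million.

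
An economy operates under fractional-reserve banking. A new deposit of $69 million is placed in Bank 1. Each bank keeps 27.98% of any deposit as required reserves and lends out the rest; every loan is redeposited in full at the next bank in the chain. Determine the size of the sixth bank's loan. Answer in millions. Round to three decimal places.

Each bank lends a fraction (1 − rr) = 0.7202 of the deposit it receives, so Bank 6 receives 69·0.7202^5 and lends 69·0.7202^6 ≈ 9.6287 million.

$9.629 million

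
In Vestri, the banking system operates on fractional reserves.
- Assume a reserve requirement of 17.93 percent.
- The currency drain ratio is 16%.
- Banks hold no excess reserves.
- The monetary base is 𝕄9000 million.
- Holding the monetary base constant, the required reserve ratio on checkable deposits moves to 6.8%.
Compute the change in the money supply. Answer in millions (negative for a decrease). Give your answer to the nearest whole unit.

𝕄15020 million

Initially m₁ = (1 + 0.16) / (0.1793 + 0.16) ≈ 3.41880, so M₁ = 3.41880 × 9000 = 30769.2 million.
After the change m₂ = (1 + 0.16) / (0.068 + 0.16) ≈ 5.08772, so M₂ = 5.08772 × 9000 = 45789.48 million.
ΔM = M₂ − M₁ = 45789.48 − 30769.2 = 15020.28 million.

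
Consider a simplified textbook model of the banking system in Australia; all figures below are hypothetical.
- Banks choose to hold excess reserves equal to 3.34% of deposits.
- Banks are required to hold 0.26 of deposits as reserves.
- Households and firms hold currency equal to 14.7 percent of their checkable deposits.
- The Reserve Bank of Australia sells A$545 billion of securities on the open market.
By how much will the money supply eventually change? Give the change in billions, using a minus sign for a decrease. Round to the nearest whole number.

-1419 billion

The money multiplier is m = (1 + c) / (rr + e + c) = (1 + 0.147) / (0.26 + 0.0334 + 0.147) ≈ 2.6045.
The sale removes 545 billion of base, so ΔM = m × ΔMB = 2.6045 × (−545) = -1419.4525 billion.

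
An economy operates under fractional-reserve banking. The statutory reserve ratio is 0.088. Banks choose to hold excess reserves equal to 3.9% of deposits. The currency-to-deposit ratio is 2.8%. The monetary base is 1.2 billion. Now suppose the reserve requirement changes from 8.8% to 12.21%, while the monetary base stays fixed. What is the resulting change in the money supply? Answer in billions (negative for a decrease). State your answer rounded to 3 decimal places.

-1.435 billion

Initially m₁ = (1 + 0.028) / (0.088 + 0.039 + 0.028) ≈ 6.63226, so M₁ = 6.63226 × 1.2 ≈ 7.9587 billion.
After the change m₂ = (1 + 0.028) / (0.1221 + 0.039 + 0.028) ≈ 5.43628, so M₂ = 5.43628 × 1.2 ≈ 6.5235 billion.
ΔM = M₂ − M₁ = 6.5235 − 7.9587 = -1.4352 billion.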